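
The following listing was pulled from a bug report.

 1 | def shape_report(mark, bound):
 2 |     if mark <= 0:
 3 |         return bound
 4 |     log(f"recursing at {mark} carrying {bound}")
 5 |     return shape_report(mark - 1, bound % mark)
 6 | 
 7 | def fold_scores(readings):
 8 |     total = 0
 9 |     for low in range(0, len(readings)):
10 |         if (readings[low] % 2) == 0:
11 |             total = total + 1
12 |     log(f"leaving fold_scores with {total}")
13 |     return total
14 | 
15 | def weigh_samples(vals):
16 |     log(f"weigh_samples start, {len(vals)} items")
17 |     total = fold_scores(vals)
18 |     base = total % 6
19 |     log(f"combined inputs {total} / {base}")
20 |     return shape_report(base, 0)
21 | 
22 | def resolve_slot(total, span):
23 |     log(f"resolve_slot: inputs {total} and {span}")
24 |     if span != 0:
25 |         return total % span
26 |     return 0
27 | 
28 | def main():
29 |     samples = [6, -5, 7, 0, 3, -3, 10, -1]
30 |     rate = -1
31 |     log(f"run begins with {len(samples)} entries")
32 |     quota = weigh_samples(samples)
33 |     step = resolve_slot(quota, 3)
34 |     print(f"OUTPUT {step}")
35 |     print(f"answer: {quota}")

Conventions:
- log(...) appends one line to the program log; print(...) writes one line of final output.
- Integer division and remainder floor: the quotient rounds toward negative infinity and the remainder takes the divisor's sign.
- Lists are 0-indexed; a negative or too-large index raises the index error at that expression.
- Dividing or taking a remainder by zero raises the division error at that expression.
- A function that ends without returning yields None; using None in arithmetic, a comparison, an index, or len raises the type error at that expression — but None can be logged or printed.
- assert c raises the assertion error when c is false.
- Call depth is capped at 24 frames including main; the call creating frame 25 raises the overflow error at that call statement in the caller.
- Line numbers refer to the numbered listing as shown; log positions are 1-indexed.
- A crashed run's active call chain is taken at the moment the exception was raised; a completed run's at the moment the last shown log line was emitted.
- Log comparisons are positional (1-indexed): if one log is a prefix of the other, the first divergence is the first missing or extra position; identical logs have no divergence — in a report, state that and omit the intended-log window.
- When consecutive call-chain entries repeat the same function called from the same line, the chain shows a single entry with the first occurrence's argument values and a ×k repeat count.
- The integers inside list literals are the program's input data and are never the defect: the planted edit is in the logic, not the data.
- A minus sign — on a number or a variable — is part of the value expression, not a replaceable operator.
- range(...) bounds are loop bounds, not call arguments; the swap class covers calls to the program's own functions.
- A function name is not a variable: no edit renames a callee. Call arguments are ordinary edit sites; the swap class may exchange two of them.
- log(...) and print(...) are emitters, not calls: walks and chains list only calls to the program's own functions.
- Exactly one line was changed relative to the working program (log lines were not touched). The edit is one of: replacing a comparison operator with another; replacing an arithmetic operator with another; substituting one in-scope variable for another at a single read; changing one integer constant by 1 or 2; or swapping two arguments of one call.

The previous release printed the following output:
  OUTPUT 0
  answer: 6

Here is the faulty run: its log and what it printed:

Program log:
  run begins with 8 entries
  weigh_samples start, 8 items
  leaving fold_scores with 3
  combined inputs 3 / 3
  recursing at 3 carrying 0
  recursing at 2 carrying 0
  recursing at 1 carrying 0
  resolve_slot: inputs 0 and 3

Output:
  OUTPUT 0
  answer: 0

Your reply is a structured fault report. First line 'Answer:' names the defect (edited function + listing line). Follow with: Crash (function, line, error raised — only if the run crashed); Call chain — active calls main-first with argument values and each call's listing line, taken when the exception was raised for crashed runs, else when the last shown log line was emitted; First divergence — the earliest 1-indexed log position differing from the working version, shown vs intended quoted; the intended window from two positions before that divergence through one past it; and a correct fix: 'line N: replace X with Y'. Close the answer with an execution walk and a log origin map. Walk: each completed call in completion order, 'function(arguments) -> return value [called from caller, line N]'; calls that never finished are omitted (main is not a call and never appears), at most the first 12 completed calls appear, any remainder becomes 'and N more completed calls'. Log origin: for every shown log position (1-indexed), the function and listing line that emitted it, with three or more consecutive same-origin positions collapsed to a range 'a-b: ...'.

Answer: the defect is in shape_report at line 5.
The tell: Everything matches until log position 6, which reads 'recursing at 2 carrying 0' in place of 'recursing at 2 carrying 3'.
Call chain: main -> resolve_slot(0, 3) (called at line 33).
First divergence: position 6; shown 'recursing at 2 carrying 0' vs intended 'recursing at 2 carrying 3'.
Intended log window:
  4: combined inputs 3 / 3
  5: recursing at 3 carrying 0
  6: recursing at 2 carrying 3
  7: recursing at 1 carrying 5
Execution walk:
  fold_scores([6, -5, 7, 0, 3, -3, 10, -1]) -> 3  [called from weigh_samples, line 17]
  shape_report(0, 0) -> 0  [called from shape_report, line 5]
  shape_report(1, 0) -> 0  [called from shape_report, line 5]
  shape_report(2, 0) -> 0  [called from shape_report, line 5]
  shape_report(3, 0) -> 0  [called from weigh_samples, line 20]
  weigh_samples([6, -5, 7, 0, 3, -3, 10, -1]) -> 0  [called from main, line 32]
  resolve_slot(0, 3) -> 0  [called from main, line 33]
Log origin:
  1: from main, line 31
  2: from weigh_samples, line 16
  3: from fold_scores, line 12
  4: from weigh_samples, line 19
  5-7: from shape_report, line 4
  8: from resolve_slot, line 23
A correct fix: line 5: replace `%` with `+`.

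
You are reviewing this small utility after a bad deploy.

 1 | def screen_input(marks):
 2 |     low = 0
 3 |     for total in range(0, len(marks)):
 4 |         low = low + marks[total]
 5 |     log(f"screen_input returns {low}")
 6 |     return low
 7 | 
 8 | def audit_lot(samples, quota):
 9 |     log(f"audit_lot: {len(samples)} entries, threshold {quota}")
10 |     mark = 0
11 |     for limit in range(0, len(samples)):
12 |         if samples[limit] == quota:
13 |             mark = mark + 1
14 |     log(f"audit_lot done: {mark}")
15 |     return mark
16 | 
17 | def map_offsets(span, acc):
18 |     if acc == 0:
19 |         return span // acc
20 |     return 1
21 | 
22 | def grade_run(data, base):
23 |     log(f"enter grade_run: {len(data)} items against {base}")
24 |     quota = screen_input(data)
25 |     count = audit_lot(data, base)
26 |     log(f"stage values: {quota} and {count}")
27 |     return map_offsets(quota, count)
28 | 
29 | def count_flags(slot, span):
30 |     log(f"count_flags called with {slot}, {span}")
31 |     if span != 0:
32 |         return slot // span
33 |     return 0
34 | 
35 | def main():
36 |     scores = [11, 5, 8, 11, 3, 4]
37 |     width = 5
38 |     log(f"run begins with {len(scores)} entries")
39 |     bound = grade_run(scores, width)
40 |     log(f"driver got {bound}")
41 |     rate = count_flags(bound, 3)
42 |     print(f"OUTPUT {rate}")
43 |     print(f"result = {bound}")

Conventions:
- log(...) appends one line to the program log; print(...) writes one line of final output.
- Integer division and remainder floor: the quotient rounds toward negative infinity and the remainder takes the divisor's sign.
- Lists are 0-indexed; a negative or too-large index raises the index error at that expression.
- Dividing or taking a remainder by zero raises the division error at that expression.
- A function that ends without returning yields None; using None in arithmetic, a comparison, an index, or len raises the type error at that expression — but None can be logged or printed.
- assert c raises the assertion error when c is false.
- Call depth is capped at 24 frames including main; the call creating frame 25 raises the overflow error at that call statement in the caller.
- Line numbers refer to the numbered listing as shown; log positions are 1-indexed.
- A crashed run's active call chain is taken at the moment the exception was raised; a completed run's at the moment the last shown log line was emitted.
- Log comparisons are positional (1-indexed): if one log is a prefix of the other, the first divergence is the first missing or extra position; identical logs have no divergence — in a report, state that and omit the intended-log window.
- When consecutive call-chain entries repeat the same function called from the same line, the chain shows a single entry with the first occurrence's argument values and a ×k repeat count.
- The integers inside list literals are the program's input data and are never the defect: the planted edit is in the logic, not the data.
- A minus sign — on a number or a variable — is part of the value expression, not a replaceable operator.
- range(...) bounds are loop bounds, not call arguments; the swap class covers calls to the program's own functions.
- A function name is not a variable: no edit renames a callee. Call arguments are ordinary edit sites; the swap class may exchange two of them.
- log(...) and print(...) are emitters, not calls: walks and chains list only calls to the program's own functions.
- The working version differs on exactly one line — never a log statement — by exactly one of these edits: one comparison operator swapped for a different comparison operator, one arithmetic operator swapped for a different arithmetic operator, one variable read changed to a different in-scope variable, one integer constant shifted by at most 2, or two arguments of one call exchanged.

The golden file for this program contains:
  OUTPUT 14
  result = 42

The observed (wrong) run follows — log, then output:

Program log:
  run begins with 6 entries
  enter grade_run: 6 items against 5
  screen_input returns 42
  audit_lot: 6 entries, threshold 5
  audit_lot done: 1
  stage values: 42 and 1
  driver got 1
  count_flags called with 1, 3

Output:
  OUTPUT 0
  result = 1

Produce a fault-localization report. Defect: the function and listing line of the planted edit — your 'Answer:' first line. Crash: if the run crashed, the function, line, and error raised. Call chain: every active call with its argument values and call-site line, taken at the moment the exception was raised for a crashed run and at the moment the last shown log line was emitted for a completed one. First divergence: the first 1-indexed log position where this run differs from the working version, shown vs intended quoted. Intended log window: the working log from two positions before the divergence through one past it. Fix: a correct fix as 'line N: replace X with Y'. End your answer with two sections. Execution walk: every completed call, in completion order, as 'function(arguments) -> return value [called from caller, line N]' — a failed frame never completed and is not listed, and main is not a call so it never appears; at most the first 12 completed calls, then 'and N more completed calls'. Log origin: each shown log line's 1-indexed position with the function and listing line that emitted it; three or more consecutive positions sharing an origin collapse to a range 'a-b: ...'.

Answer: the defect is in map_offsets at line 18.
Key observation: Everything matches until log position 7, which reads 'driver got 1' in place of 'driver got 42'.
Call chain: main -> count_flags(1, 3) (called at line 41).
First divergence: position 7 — the shown line 'driver got 1' should read 'driver got 42'.
Intended log window:
  5: audit_lot done: 1
  6: stage values: 42 and 1
  7: driver got 42
  8: count_flags called with 42, 3
Execution walk:
  screen_input([11, 5, 8, 11, 3, 4]) -> 42  [called from grade_run, line 24]
  audit_lot([11, 5, 8, 11, 3, 4], 5) -> 1  [called from grade_run, line 25]
  map_offsets(42, 1) -> 1  [called from grade_run, line 27]
  grade_run([11, 5, 8, 11, 3, 4], 5) -> 1  [called from main, line 39]
  count_flags(1, 3) -> 0  [called from main, line 41]
Log origins:
  1: emitted by main (line 38)
  2: emitted by grade_run (line 23)
  3: emitted by screen_input (line 5)
  4: emitted by audit_lot (line 9)
  5: emitted by audit_lot (line 14)
  6: emitted by grade_run (line 26)
  7: emitted by main (line 40)
  8: emitted by count_flags (line 30)
A correct fix: line 18: replace `==` with `!=`.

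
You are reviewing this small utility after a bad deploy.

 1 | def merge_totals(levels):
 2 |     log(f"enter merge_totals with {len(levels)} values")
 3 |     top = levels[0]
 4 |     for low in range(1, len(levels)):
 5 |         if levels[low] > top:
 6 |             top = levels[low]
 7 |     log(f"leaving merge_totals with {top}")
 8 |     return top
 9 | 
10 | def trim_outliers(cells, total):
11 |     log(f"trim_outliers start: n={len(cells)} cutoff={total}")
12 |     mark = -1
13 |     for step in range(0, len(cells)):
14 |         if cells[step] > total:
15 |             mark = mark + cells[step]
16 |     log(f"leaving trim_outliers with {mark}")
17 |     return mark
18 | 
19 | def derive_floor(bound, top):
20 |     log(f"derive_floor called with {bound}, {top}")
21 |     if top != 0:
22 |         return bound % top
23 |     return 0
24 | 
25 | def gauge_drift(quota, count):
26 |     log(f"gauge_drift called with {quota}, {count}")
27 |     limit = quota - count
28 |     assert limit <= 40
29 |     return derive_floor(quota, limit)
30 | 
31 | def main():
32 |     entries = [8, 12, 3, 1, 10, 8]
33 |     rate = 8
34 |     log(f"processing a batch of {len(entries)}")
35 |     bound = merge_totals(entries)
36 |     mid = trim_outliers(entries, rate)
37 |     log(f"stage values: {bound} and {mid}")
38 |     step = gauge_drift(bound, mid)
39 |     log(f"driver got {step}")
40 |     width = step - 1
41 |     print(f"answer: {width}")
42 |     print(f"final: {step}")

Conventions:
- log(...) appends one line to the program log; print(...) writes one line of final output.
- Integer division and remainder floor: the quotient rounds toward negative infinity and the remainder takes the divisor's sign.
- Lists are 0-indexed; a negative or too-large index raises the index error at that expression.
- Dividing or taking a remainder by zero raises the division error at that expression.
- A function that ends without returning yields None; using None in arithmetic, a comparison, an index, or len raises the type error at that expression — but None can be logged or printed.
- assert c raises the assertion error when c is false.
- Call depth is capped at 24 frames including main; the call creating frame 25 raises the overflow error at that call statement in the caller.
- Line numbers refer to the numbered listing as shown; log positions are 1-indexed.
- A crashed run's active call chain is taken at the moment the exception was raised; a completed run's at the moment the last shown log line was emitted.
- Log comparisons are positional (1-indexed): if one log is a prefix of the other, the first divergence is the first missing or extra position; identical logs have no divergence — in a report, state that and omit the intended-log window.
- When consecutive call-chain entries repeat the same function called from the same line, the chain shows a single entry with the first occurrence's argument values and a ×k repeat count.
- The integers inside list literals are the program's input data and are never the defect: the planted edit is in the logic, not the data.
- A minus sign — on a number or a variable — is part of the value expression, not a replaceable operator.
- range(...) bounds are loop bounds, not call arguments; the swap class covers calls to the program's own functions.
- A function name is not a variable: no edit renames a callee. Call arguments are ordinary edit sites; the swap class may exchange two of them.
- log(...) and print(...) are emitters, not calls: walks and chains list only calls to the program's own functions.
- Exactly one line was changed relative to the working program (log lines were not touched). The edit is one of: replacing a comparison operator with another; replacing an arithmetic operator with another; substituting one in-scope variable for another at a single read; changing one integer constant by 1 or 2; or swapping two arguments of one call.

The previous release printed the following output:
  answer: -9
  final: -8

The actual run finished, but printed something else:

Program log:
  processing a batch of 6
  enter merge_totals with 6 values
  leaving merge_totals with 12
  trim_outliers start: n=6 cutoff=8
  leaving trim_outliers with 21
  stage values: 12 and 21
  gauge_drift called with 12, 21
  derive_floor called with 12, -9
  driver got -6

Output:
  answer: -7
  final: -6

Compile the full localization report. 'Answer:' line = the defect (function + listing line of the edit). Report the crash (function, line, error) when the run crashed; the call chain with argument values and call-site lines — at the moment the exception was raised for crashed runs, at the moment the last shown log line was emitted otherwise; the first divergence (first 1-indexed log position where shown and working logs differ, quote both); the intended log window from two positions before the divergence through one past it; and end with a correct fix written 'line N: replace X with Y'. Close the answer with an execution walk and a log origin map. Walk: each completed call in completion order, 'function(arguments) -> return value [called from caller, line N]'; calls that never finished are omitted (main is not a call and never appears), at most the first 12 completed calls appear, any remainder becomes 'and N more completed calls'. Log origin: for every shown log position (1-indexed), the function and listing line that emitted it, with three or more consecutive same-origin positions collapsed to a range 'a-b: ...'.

Answer: the defect is in trim_outliers at line 12.
Key fact: The earliest visible damage is log position 5 — 'leaving trim_outliers with 21' rather than the intended 'leaving trim_outliers with 22'.
Call chain: main.
First divergence: position 5 — shown 'leaving trim_outliers with 21', intended 'leaving trim_outliers with 22'.
Intended log window:
  3: leaving merge_totals with 12
  4: trim_outliers start: n=6 cutoff=8
  5: leaving trim_outliers with 22
  6: stage values: 12 and 22
Execution walk:
  merge_totals([8, 12, 3, 1, 10, 8]) -> 12  [called from main, line 35]
  trim_outliers([8, 12, 3, 1, 10, 8], 8) -> 21  [called from main, line 36]
  derive_floor(12, -9) -> -6  [called from gauge_drift, line 29]
  gauge_drift(12, 21) -> -6  [called from main, line 38]
Log origin:
  1: from main, line 34
  2: from merge_totals, line 2
  3: from merge_totals, line 7
  4: from trim_outliers, line 11
  5: from trim_outliers, line 16
  6: from main, line 37
  7: from gauge_drift, line 26
  8: from derive_floor, line 20
  9: from main, line 39
A correct fix: line 12: replace `-1` with `0`.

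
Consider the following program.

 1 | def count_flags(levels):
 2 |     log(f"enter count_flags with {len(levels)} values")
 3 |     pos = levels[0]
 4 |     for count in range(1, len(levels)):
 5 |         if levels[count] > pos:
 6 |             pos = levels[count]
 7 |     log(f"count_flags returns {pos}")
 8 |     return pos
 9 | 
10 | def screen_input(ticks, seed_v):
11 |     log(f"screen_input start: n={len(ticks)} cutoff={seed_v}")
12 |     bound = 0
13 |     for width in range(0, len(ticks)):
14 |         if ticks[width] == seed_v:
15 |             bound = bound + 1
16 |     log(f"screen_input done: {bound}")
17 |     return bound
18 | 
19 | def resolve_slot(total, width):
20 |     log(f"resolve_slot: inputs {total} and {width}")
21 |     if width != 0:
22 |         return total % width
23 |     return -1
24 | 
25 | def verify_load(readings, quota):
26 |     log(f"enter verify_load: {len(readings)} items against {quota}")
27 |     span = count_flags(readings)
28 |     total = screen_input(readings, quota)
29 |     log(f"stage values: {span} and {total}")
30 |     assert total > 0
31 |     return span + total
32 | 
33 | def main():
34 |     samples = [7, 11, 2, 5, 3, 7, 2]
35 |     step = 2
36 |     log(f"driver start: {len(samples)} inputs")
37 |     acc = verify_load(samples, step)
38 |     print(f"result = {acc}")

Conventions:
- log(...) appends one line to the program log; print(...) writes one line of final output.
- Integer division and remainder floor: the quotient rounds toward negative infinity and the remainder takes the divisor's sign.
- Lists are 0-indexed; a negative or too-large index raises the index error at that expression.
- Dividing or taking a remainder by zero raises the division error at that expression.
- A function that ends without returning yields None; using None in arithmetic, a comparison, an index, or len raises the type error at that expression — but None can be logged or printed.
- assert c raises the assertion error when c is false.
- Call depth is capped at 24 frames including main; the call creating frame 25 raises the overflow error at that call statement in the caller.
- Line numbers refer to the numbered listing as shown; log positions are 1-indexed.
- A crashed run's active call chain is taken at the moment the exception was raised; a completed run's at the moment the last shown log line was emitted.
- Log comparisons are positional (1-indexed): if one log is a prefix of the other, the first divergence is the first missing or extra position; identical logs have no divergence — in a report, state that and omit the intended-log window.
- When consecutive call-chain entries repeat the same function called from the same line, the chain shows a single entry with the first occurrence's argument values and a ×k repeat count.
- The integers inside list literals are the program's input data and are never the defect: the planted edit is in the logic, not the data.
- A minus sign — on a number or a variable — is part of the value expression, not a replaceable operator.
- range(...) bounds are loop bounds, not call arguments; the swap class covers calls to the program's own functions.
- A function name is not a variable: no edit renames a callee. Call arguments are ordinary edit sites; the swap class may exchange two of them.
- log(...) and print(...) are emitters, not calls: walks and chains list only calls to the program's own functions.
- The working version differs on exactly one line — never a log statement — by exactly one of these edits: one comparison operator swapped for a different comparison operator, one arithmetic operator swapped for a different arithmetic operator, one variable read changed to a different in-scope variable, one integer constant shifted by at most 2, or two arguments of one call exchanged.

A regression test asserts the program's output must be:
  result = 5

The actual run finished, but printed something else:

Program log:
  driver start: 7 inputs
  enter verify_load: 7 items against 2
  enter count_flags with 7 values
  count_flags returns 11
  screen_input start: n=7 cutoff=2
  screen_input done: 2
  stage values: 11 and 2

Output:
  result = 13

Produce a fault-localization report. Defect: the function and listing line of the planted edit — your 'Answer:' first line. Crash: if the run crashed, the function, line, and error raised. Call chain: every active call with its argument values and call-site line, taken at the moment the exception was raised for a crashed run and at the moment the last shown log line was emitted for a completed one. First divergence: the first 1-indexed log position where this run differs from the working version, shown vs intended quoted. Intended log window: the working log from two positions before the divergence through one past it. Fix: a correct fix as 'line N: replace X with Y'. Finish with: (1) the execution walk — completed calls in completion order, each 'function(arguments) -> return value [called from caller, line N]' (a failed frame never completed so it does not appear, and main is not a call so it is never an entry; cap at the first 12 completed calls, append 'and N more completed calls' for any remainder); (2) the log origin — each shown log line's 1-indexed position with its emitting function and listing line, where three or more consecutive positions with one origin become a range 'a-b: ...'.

Answer: the defect is in verify_load at line 31.
Key fact: Every logged value matches the working version; the printed result is what differs.
Call chain: main -> verify_load([7, 11, 2, 5, 3, 7, 2], 2) (called at line 37).
First divergence: none; the two logs match at every position.
Execution walk:
  count_flags([7, 11, 2, 5, 3, 7, 2]) -> 11  [called from verify_load, line 27]
  screen_input([7, 11, 2, 5, 3, 7, 2], 2) -> 2  [called from verify_load, line 28]
  verify_load([7, 11, 2, 5, 3, 7, 2], 2) -> 13  [called from main, line 37]
Log origin:
  1: emitted by main (line 36)
  2: emitted by verify_load (line 26)
  3: emitted by count_flags (line 2)
  4: emitted by count_flags (line 7)
  5: emitted by screen_input (line 11)
  6: emitted by screen_input (line 16)
  7: emitted by verify_load (line 29)
A correct fix: line 31: replace `+` with `//`.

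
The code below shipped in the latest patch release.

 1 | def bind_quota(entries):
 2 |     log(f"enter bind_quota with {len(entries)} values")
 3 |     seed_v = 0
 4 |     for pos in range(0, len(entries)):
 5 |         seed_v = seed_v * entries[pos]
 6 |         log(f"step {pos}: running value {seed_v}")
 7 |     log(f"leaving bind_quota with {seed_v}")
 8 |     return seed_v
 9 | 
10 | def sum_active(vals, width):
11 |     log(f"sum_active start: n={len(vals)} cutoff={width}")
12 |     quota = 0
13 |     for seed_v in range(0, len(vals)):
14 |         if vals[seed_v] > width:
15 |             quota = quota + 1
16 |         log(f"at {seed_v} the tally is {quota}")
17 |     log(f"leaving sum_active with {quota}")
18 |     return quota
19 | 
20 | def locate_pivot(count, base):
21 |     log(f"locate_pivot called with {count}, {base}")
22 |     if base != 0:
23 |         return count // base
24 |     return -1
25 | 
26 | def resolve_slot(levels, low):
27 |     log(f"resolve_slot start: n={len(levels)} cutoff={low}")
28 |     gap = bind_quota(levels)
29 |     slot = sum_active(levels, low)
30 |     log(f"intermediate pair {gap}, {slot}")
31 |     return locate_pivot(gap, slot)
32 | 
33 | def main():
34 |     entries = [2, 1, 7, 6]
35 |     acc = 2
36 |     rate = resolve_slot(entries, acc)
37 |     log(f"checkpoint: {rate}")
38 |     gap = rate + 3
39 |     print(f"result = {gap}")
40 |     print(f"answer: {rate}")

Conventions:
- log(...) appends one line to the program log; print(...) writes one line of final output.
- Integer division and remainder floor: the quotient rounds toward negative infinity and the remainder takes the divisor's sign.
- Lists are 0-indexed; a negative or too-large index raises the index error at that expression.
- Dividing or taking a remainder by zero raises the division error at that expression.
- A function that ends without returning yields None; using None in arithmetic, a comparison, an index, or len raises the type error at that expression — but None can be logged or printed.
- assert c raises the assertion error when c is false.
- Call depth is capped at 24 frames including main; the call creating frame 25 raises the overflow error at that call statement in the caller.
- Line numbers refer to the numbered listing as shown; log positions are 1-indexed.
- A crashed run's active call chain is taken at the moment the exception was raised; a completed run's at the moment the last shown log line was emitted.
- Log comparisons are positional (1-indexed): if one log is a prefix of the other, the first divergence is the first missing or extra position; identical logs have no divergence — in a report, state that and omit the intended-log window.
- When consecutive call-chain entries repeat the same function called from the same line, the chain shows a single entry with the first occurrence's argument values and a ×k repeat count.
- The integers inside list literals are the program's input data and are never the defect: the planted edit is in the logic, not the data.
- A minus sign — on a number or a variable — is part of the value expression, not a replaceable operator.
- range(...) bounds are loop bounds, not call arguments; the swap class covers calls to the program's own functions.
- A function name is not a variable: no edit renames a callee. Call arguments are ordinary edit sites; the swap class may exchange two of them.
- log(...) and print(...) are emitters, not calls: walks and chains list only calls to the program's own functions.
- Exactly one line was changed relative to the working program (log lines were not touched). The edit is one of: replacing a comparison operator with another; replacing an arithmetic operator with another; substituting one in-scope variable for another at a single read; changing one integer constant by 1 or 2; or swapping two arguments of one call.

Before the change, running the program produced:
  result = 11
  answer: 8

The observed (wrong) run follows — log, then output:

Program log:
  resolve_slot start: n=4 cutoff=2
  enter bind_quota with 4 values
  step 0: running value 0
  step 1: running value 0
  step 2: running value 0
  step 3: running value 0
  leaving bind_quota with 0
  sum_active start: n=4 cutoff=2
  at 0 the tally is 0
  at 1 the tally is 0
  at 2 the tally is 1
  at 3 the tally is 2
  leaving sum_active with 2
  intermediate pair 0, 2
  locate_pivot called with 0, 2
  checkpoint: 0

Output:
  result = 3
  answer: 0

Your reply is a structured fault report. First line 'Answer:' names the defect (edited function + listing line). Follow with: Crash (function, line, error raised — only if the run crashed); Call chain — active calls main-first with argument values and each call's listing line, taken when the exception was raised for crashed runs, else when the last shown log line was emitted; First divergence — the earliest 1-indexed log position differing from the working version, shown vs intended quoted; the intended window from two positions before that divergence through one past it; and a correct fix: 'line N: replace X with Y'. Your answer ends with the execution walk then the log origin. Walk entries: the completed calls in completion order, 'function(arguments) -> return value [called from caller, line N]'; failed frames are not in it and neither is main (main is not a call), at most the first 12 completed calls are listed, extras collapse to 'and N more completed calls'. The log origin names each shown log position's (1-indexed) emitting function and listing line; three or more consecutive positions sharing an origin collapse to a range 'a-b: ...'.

Answer: the defect is in bind_quota at line 5.
Key observation: The log first diverges at position 3: the faulty run prints 'step 0: running value 0' where the working version prints 'step 0: running value 2'.
Call chain: main.
First divergence: position 3 — the shown line 'step 0: running value 0' should read 'step 0: running value 2'.
Intended log window:
  1: resolve_slot start: n=4 cutoff=2
  2: enter bind_quota with 4 values
  3: step 0: running value 2
  4: step 1: running value 3
Execution walk:
  bind_quota([2, 1, 7, 6]) -> 0  [called from resolve_slot, line 28]
  sum_active([2, 1, 7, 6], 2) -> 2  [called from resolve_slot, line 29]
  locate_pivot(0, 2) -> 0  [called from resolve_slot, line 31]
  resolve_slot([2, 1, 7, 6], 2) -> 0  [called from main, line 36]
Log line origins:
  1: logged in resolve_slot at line 27
  2: logged in bind_quota at line 2
  3-6: logged in bind_quota at line 6
  7: logged in bind_quota at line 7
  8: logged in sum_active at line 11
  9-12: logged in sum_active at line 16
  13: logged in sum_active at line 17
  14: logged in resolve_slot at line 30
  15: logged in locate_pivot at line 21
  16: logged in main at line 37
A correct fix: line 5: replace `*` with `+`.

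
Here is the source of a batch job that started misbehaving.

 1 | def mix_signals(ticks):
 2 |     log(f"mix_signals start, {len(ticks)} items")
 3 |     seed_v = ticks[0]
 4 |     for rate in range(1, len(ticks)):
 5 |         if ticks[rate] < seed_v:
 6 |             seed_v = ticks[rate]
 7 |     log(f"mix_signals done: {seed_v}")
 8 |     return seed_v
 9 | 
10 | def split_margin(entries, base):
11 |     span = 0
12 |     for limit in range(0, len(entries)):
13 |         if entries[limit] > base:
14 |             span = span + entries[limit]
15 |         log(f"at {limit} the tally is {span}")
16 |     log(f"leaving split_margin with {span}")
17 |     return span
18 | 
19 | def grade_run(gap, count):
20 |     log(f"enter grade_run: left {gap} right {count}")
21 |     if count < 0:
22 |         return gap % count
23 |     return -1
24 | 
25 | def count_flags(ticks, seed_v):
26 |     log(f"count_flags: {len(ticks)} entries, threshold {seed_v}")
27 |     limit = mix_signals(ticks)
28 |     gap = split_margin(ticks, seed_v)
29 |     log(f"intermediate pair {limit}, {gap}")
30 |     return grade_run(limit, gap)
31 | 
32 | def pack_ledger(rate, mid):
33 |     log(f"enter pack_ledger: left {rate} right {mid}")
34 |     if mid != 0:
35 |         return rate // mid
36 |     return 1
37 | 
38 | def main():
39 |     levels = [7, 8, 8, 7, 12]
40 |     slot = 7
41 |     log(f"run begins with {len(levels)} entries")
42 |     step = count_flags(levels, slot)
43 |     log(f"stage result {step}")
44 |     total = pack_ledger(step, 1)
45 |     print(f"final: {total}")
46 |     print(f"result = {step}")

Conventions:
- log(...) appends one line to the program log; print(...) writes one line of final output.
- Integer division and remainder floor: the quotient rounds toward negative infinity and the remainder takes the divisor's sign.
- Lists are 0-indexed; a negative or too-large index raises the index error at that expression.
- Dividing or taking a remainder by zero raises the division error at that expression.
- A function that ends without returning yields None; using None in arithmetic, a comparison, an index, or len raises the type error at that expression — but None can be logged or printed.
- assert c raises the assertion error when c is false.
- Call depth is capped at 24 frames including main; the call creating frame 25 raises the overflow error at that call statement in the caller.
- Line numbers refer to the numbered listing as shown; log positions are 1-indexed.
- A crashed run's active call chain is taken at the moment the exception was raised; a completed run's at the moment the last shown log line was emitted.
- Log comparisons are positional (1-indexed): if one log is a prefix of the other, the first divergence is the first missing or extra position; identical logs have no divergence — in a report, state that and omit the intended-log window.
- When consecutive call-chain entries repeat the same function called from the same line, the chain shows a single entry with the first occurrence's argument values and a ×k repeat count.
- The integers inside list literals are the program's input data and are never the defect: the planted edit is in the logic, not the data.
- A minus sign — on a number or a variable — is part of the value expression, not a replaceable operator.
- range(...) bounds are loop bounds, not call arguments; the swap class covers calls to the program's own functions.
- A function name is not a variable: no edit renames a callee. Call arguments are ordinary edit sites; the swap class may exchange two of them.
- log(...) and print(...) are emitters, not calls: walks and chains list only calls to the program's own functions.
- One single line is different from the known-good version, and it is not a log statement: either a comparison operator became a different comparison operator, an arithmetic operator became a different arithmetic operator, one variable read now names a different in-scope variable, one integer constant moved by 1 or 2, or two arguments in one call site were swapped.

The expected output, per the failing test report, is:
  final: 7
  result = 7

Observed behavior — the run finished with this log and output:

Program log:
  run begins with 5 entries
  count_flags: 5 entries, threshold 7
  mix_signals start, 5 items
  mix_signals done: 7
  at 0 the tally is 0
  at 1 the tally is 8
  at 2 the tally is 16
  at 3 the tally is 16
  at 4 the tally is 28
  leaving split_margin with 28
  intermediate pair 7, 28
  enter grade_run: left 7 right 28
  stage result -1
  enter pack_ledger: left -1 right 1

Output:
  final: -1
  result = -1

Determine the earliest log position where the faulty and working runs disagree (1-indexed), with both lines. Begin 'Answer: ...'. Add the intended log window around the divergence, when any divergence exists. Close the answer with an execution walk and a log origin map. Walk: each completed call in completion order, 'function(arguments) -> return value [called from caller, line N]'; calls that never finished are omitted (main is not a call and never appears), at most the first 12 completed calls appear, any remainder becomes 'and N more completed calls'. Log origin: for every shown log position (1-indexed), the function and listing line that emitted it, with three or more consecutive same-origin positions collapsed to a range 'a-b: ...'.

Answer: position 13 — the shown line 'stage result -1' should read 'stage result 7'.
Intended log window:
  11: intermediate pair 7, 28
  12: enter grade_run: left 7 right 28
  13: stage result 7
  14: enter pack_ledger: left 7 right 1
Execution walk:
  mix_signals([7, 8, 8, 7, 12]) -> 7  [called from count_flags, line 27]
  split_margin([7, 8, 8, 7, 12], 7) -> 28  [called from count_flags, line 28]
  grade_run(7, 28) -> -1  [called from count_flags, line 30]
  count_flags([7, 8, 8, 7, 12], 7) -> -1  [called from main, line 42]
  pack_ledger(-1, 1) -> -1  [called from main, line 44]
Log origins:
  1: emitted by main (line 41)
  2: emitted by count_flags (line 26)
  3: emitted by mix_signals (line 2)
  4: emitted by mix_signals (line 7)
  5-9: emitted by split_margin (line 15)
  10: emitted by split_margin (line 16)
  11: emitted by count_flags (line 29)
  12: emitted by grade_run (line 20)
  13: emitted by main (line 43)
  14: emitted by pack_ledger (line 33)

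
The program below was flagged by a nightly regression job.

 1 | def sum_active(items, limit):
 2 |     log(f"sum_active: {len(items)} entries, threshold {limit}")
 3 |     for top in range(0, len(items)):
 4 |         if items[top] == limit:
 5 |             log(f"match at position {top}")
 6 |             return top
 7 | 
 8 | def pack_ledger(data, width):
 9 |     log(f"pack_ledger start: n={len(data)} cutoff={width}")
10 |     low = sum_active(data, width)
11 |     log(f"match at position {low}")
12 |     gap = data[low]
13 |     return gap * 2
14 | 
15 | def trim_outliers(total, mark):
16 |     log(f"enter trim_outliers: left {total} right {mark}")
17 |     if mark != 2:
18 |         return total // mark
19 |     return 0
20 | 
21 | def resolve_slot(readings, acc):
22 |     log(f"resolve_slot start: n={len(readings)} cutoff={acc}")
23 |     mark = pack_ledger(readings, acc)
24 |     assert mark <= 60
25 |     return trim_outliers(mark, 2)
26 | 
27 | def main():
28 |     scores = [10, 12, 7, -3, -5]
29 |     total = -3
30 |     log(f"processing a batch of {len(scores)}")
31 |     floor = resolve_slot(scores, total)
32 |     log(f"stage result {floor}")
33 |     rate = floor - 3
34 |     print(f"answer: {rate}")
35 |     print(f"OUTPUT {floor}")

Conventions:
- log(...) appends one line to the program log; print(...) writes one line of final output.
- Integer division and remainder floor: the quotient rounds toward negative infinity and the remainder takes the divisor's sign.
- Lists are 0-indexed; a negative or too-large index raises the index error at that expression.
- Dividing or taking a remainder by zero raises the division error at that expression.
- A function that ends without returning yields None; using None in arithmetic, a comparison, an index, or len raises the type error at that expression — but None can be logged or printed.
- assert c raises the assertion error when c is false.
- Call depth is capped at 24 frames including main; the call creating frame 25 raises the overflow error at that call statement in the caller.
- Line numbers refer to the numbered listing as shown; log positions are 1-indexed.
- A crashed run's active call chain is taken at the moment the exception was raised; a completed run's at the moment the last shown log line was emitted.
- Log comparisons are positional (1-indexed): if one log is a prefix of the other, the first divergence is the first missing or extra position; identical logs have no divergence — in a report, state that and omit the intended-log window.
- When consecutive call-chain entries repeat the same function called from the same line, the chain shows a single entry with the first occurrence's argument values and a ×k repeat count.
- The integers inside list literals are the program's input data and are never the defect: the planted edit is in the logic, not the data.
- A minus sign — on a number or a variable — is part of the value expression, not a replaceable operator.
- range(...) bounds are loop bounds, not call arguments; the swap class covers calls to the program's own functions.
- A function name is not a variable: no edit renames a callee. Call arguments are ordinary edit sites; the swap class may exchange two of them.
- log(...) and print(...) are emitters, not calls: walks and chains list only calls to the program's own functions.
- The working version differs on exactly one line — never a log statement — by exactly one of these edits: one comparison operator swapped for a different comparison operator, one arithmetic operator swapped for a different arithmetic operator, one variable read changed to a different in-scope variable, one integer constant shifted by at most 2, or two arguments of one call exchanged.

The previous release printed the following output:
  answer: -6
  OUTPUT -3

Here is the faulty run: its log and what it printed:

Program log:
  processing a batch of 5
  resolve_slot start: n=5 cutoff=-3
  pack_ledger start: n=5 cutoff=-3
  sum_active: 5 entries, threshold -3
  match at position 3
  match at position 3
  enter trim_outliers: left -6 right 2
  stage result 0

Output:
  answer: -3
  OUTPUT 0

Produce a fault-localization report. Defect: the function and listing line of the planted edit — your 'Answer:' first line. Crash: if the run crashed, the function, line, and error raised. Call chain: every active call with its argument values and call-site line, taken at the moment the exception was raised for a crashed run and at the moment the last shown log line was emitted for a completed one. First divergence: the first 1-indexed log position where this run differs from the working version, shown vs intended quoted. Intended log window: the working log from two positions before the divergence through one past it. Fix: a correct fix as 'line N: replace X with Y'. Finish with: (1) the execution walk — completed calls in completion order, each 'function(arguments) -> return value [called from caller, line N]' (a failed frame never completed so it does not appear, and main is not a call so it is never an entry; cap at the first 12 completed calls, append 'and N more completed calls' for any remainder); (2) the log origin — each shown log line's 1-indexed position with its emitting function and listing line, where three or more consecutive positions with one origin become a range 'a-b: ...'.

Answer: the defect is in trim_outliers at line 17.
Core observation: Everything matches until log position 8, which reads 'stage result 0' in place of 'stage result -3'.
Call chain: main.
First divergence: position 8 — shown 'stage result 0', intended 'stage result -3'.
Intended log window:
  6: match at position 3
  7: enter trim_outliers: left -6 right 2
  8: stage result -3
Execution walk:
  sum_active([10, 12, 7, -3, -5], -3) -> 3  [called from pack_ledger, line 10]
  pack_ledger([10, 12, 7, -3, -5], -3) -> -6  [called from resolve_slot, line 23]
  trim_outliers(-6, 2) -> 0  [called from resolve_slot, line 25]
  resolve_slot([10, 12, 7, -3, -5], -3) -> 0  [called from main, line 31]
Log origin:
  1: emitted by main (line 30)
  2: emitted by resolve_slot (line 22)
  3: emitted by pack_ledger (line 9)
  4: emitted by sum_active (line 2)
  5: emitted by sum_active (line 5)
  6: emitted by pack_ledger (line 11)
  7: emitted by trim_outliers (line 16)
  8: emitted by main (line 32)
A correct fix: line 17: replace `2` with `0`.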